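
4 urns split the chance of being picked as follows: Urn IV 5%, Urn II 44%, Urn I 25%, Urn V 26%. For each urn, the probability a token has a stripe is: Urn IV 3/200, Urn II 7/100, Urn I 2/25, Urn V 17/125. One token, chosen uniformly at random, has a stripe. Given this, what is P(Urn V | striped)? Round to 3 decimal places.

Prior × likelihood for each hypothesis:
  Urn IV: 0.05 × 0.015 = 0.00075
  Urn II: 0.44 × 0.07 = 0.0308
  Urn I: 0.25 × 0.08 = 0.02
  Urn V: 0.26 × 0.136 = 0.03536
Normalizing constant = 0.08691.
P(Urn V | evidence) = 0.03536 / 0.08691 ≈ 0.407.

0.407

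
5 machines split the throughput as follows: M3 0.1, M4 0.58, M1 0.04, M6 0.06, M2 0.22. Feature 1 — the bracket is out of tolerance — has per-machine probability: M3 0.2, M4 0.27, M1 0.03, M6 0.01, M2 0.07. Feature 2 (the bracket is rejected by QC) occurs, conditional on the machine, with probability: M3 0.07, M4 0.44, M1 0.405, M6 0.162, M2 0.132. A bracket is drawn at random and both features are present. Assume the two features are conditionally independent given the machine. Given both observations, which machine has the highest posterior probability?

Prior × likelihood for each hypothesis:
  M3: 0.1 × 0.2 × 0.07 = 0.0014
  M4: 0.58 × 0.27 × 0.44 = 0.068904
  M1: 0.04 × 0.03 × 0.405 = 0.000486
  M6: 0.06 × 0.01 × 0.162 = 0.0000972
  M2: 0.22 × 0.07 × 0.132 = 0.0020328
Sum = 0.07292.
Largest term belongs to M4, so M4 is most probable.

M4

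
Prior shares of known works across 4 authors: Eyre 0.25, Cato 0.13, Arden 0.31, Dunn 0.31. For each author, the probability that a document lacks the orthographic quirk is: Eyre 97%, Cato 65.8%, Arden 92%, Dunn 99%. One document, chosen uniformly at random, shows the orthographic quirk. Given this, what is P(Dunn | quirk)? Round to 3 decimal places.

Taking complements, P(quirk | each) = Eyre 0.03, Cato 0.342, Arden 0.08, Dunn 0.01.
Prior × likelihood for each hypothesis:
  Eyre: 0.25 × 0.03 = 0.0075
  Cato: 0.13 × 0.342 = 0.04446
  Arden: 0.31 × 0.08 = 0.0248
  Dunn: 0.31 × 0.01 = 0.0031
Normalizing constant = 0.07986.
P(Dunn | evidence) = 0.0031 / 0.07986 ≈ 0.039.

0.039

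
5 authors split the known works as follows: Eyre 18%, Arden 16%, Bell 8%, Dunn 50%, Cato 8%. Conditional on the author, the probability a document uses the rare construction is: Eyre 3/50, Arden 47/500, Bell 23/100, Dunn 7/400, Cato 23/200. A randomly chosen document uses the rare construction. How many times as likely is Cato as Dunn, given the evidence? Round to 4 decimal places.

1.0514

Unnormalized posteriors (prior × likelihood):
  Eyre: 0.18 × 0.06 = 0.0108
  Arden: 0.16 × 0.094 = 0.01504
  Bell: 0.08 × 0.23 = 0.0184
  Dunn: 0.5 × 0.0175 = 0.00875
  Cato: 0.08 × 0.115 = 0.0092
Sum = 0.06219.
The ratio is 0.0092 / 0.00875 (the normalizer cancels) = 1.0514.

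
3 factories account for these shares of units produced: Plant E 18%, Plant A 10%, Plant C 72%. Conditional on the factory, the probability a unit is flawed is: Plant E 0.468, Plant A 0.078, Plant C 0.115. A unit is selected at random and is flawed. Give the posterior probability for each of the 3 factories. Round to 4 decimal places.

Plant E 0.4818, Plant A 0.0446, Plant C 0.4736

Prior × likelihood for each hypothesis:
  Plant E: 0.18 × 0.468 = 0.08424
  Plant A: 0.1 × 0.078 = 0.0078
  Plant C: 0.72 × 0.115 = 0.0828
Normalizing constant = 0.17484.
P(Plant E | flawed) = 0.08424/0.17484 ≈ 0.4818
P(Plant A | flawed) = 0.0078/0.17484 ≈ 0.0446
P(Plant C | flawed) = 0.0828/0.17484 ≈ 0.4736
(Check: 0.4818+0.0446+0.4736 = 1.0000.)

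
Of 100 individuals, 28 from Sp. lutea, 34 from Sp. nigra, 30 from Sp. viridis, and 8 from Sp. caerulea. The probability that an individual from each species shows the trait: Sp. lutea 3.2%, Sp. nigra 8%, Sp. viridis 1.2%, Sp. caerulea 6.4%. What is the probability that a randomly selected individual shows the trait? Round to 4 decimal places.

0.0449

Unnormalized posteriors (prior × likelihood):
  Sp. lutea: 0.28 × 0.032 = 0.00896
  Sp. nigra: 0.34 × 0.08 = 0.0272
  Sp. viridis: 0.3 × 0.012 = 0.0036
  Sp. caerulea: 0.08 × 0.064 = 0.00512
P(trait) = 0.00896 + 0.0272 + 0.0036 + 0.00512 = 0.04488 → 0.0449.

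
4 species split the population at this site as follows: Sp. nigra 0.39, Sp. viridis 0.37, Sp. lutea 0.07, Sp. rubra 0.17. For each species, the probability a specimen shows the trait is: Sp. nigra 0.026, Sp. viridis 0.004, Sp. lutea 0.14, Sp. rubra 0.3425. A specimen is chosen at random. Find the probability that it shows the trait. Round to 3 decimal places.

Prior × likelihood for each hypothesis:
  Sp. nigra: 0.39 × 0.026 = 0.01014
  Sp. viridis: 0.37 × 0.004 = 0.00148
  Sp. lutea: 0.07 × 0.14 = 0.0098
  Sp. rubra: 0.17 × 0.3425 = 0.058225
P(trait) = 0.01014 + 0.00148 + 0.0098 + 0.058225 = 0.079645 → 0.080.

0.080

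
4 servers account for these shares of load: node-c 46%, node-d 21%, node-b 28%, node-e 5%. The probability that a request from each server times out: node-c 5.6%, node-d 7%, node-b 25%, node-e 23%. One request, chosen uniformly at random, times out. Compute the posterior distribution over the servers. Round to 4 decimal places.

Prior × likelihood for each hypothesis:
  node-c: 0.46 × 0.056 = 0.02576
  node-d: 0.21 × 0.07 = 0.0147
  node-b: 0.28 × 0.25 = 0.07
  node-e: 0.05 × 0.23 = 0.0115
Sum = 0.12196.
P(node-c | timeout) = 0.02576/0.12196 ≈ 0.2112
P(node-d | timeout) = 0.0147/0.12196 ≈ 0.1205
P(node-b | timeout) = 0.07/0.12196 ≈ 0.5740
P(node-e | timeout) = 0.0115/0.12196 ≈ 0.0943
(Check: 0.2112+0.1205+0.5740+0.0943 = 1.0000.)

node-c 0.2112, node-d 0.1205, node-b 0.5740, node-e 0.0943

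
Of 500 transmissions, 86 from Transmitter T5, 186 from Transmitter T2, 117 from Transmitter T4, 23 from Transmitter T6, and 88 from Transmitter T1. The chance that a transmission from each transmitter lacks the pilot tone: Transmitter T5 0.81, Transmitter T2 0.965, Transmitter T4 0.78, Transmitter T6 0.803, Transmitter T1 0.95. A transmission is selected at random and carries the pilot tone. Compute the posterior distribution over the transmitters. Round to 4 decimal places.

Taking complements, P(pilot | each) = Transmitter T5 0.19, Transmitter T2 0.035, Transmitter T4 0.22, Transmitter T6 0.197, Transmitter T1 0.05.
Compute prior × likelihood for every hypothesis:
  Transmitter T5: 0.172 × 0.19 = 0.03268
  Transmitter T2: 0.372 × 0.035 = 0.01302
  Transmitter T4: 0.234 × 0.22 = 0.05148
  Transmitter T6: 0.046 × 0.197 = 0.009062
  Transmitter T1: 0.176 × 0.05 = 0.0088
Normalizing constant = 0.115042.
P(Transmitter T5 | pilot) = 0.03268/0.115042 ≈ 0.2841
P(Transmitter T2 | pilot) = 0.01302/0.115042 ≈ 0.1132
P(Transmitter T4 | pilot) = 0.05148/0.115042 ≈ 0.4475
P(Transmitter T6 | pilot) = 0.009062/0.115042 ≈ 0.0788
P(Transmitter T1 | pilot) = 0.0088/0.115042 ≈ 0.0765

Transmitter T5 0.2841, Transmitter T2 0.1132, Transmitter T4 0.4475, Transmitter T6 0.0788, Transmitter T1 0.0765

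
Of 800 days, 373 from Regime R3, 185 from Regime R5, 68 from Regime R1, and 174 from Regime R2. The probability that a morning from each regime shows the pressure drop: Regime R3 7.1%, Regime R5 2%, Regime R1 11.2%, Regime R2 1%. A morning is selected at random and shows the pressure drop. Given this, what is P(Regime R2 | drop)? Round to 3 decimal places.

0.044

Unnormalized posteriors (prior × likelihood):
  Regime R3: 0.46625 × 0.071 = 0.03310375
  Regime R5: 0.23125 × 0.02 = 0.004625
  Regime R1: 0.085 × 0.112 = 0.00952
  Regime R2: 0.2175 × 0.01 = 0.002175
Sum = 0.04942375.
P(Regime R2 | evidence) = 0.002175 / 0.04942375 ≈ 0.044.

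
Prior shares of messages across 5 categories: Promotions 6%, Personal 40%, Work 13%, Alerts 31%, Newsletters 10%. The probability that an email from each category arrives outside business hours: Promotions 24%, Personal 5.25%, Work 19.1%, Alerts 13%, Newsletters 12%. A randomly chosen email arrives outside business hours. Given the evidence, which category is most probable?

Alerts

Compute prior × likelihood for every hypothesis:
  Promotions: 0.06 × 0.24 = 0.0144
  Personal: 0.4 × 0.0525 = 0.021
  Work: 0.13 × 0.191 = 0.02483
  Alerts: 0.31 × 0.13 = 0.0403
  Newsletters: 0.1 × 0.12 = 0.012
Normalizing constant = 0.11253.
Largest term belongs to Alerts, so Alerts is most probable.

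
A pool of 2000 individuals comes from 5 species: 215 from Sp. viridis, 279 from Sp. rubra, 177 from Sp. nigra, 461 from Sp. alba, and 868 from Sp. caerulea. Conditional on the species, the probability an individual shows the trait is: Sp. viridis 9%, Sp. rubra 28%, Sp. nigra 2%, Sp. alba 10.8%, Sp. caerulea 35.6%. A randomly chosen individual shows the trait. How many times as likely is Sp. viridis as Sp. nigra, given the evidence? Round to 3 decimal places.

Prior × likelihood for each hypothesis:
  Sp. viridis: 0.1075 × 0.09 = 0.009675
  Sp. rubra: 0.1395 × 0.28 = 0.03906
  Sp. nigra: 0.0885 × 0.02 = 0.00177
  Sp. alba: 0.2305 × 0.108 = 0.024894
  Sp. caerulea: 0.434 × 0.356 = 0.154504
Sum = 0.229903.
The ratio is 0.009675 / 0.00177 (the normalizer cancels) = 5.466.

5.466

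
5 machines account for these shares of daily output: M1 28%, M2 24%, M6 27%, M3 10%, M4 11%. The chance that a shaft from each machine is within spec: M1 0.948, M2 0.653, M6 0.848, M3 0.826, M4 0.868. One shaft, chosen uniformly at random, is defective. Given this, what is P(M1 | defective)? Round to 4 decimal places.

Taking complements, P(defective | each) = M1 0.052, M2 0.347, M6 0.152, M3 0.174, M4 0.132.
Prior × likelihood for each hypothesis:
  M1: 0.28 × 0.052 = 0.01456
  M2: 0.24 × 0.347 = 0.08328
  M6: 0.27 × 0.152 = 0.04104
  M3: 0.1 × 0.174 = 0.0174
  M4: 0.11 × 0.132 = 0.01452
Sum = 0.1708.
P(M1 | evidence) = 0.01456 / 0.1708 ≈ 0.0852.

0.0852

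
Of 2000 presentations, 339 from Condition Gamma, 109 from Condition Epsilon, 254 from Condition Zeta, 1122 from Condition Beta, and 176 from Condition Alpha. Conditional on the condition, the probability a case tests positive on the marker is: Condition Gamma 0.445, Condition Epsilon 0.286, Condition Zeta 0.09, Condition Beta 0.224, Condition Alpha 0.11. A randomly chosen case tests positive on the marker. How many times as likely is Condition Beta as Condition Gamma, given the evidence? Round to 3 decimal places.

1.666

Compute prior × likelihood for every hypothesis:
  Condition Gamma: 0.1695 × 0.445 = 0.0754275
  Condition Epsilon: 0.0545 × 0.286 = 0.015587
  Condition Zeta: 0.127 × 0.09 = 0.01143
  Condition Beta: 0.561 × 0.224 = 0.125664
  Condition Alpha: 0.088 × 0.11 = 0.00968
Sum = 0.2377885.
The ratio is 0.125664 / 0.0754275 (the normalizer cancels) = 1.666.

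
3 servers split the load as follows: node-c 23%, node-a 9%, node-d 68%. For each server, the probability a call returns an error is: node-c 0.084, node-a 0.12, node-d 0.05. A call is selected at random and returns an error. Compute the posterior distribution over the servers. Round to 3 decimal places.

Unnormalized posteriors (prior × likelihood):
  node-c: 0.23 × 0.084 = 0.01932
  node-a: 0.09 × 0.12 = 0.0108
  node-d: 0.68 × 0.05 = 0.034
Sum = 0.06412.
P(node-c | error) = 0.01932/0.06412 ≈ 0.301
P(node-a | error) = 0.0108/0.06412 ≈ 0.168
P(node-d | error) = 0.034/0.06412 ≈ 0.530

node-c 0.301, node-a 0.168, node-d 0.530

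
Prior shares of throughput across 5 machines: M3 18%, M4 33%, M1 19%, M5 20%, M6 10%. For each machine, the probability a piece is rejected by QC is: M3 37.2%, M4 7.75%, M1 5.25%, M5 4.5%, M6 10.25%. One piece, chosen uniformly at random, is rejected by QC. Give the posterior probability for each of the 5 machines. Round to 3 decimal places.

Prior × likelihood for each hypothesis:
  M3: 0.18 × 0.372 = 0.06696
  M4: 0.33 × 0.0775 = 0.025575
  M1: 0.19 × 0.0525 = 0.009975
  M5: 0.2 × 0.045 = 0.009
  M6: 0.1 × 0.1025 = 0.01025
Normalizing constant = 0.12176.
P(M3 | rejected) = 0.06696/0.12176 ≈ 0.550
P(M4 | rejected) = 0.025575/0.12176 ≈ 0.210
P(M1 | rejected) = 0.009975/0.12176 ≈ 0.082
P(M5 | rejected) = 0.009/0.12176 ≈ 0.074
P(M6 | rejected) = 0.01025/0.12176 ≈ 0.084

M3 0.550, M4 0.210, M1 0.082, M5 0.074, M6 0.084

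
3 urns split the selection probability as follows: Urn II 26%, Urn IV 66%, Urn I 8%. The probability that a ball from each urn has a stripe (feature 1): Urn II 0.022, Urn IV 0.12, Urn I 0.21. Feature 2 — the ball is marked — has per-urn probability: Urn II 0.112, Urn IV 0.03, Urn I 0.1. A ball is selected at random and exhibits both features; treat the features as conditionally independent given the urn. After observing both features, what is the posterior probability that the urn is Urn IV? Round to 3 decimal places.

Compute prior × likelihood for every hypothesis:
  Urn II: 0.26 × 0.022 × 0.112 = 0.00064064
  Urn IV: 0.66 × 0.12 × 0.03 = 0.002376
  Urn I: 0.08 × 0.21 × 0.1 = 0.00168
Total = 0.00469664.
P(Urn IV | evidence) = 0.002376 / 0.00469664 ≈ 0.506.

0.506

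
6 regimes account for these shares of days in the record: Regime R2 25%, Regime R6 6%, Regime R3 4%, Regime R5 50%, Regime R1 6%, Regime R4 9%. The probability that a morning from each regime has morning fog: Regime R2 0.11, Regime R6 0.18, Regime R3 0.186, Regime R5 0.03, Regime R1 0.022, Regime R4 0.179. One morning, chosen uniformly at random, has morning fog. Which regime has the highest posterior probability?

Regime R2

Unnormalized posteriors (prior × likelihood):
  Regime R2: 0.25 × 0.11 = 0.0275
  Regime R6: 0.06 × 0.18 = 0.0108
  Regime R3: 0.04 × 0.186 = 0.00744
  Regime R5: 0.5 × 0.03 = 0.015
  Regime R1: 0.06 × 0.022 = 0.00132
  Regime R4: 0.09 × 0.179 = 0.01611
Normalizing constant = 0.07817.
Largest term belongs to Regime R2, so Regime R2 is most probable.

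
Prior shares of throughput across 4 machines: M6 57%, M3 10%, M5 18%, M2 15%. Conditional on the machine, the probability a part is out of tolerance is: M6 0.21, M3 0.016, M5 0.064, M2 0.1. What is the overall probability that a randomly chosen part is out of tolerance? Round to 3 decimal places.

0.148

Prior × likelihood for each hypothesis:
  M6: 0.57 × 0.21 = 0.1197
  M3: 0.1 × 0.016 = 0.0016
  M5: 0.18 × 0.064 = 0.01152
  M2: 0.15 × 0.1 = 0.015
P(oversize) = 0.1197 + 0.0016 + 0.01152 + 0.015 = 0.14782 → 0.148.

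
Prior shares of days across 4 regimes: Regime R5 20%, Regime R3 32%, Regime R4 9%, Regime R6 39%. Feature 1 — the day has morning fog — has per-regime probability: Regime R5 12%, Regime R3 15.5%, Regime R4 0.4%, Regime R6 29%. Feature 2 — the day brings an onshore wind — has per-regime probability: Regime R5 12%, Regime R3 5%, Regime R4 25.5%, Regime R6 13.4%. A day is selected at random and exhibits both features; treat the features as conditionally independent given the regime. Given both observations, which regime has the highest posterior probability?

Prior × likelihood for each hypothesis:
  Regime R5: 0.2 × 0.12 × 0.12 = 0.00288
  Regime R3: 0.32 × 0.155 × 0.05 = 0.00248
  Regime R4: 0.09 × 0.004 × 0.255 = 0.0000918
  Regime R6: 0.39 × 0.29 × 0.134 = 0.0151554
Total = 0.0206072.
Largest term belongs to Regime R6, so Regime R6 is most probable.

Regime R6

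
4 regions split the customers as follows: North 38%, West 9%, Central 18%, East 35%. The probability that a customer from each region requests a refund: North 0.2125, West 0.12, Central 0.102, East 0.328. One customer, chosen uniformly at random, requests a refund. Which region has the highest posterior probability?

East

Prior × likelihood for each hypothesis:
  North: 0.38 × 0.2125 = 0.08075
  West: 0.09 × 0.12 = 0.0108
  Central: 0.18 × 0.102 = 0.01836
  East: 0.35 × 0.328 = 0.1148
Sum = 0.22471.
Largest term belongs to East, so East is most probable.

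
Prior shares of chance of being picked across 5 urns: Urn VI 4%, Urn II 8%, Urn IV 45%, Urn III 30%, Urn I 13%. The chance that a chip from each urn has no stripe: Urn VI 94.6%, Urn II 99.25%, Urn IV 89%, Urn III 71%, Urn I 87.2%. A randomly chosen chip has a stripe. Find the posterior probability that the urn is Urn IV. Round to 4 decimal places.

0.3175

Taking complements, P(striped | each) = Urn VI 0.054, Urn II 0.0075, Urn IV 0.11, Urn III 0.29, Urn I 0.128.
Prior × likelihood for each hypothesis:
  Urn VI: 0.04 × 0.054 = 0.00216
  Urn II: 0.08 × 0.0075 = 0.0006
  Urn IV: 0.45 × 0.11 = 0.0495
  Urn III: 0.3 × 0.29 = 0.087
  Urn I: 0.13 × 0.128 = 0.01664
Normalizing constant = 0.1559.
P(Urn IV | evidence) = 0.0495 / 0.1559 ≈ 0.3175.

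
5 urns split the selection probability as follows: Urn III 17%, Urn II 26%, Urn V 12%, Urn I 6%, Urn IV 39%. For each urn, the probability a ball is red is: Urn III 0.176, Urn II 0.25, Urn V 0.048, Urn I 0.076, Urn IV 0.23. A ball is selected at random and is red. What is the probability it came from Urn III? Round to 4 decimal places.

0.1535

Prior × likelihood for each hypothesis:
  Urn III: 0.17 × 0.176 = 0.02992
  Urn II: 0.26 × 0.25 = 0.065
  Urn V: 0.12 × 0.048 = 0.00576
  Urn I: 0.06 × 0.076 = 0.00456
  Urn IV: 0.39 × 0.23 = 0.0897
Sum = 0.19494.
P(Urn III | evidence) = 0.02992 / 0.19494 ≈ 0.1535.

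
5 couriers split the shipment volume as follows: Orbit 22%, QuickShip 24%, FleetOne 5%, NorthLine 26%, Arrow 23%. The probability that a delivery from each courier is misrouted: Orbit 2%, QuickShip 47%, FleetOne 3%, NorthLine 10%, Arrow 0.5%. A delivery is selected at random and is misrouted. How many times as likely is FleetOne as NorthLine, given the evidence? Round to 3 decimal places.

0.058

By Bayes' rule, posterior ∝ prior × likelihood:
  Orbit: 0.22 × 0.02 = 0.0044
  QuickShip: 0.24 × 0.47 = 0.1128
  FleetOne: 0.05 × 0.03 = 0.0015
  NorthLine: 0.26 × 0.1 = 0.026
  Arrow: 0.23 × 0.005 = 0.00115
Normalizing constant = 0.14585.
The ratio is 0.0015 / 0.026 (the normalizer cancels) = 0.058.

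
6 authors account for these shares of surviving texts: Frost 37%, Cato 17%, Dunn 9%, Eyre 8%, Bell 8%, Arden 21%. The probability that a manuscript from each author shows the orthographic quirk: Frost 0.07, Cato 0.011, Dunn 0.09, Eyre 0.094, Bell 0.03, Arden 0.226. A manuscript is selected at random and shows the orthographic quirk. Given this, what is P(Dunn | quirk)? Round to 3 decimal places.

Compute prior × likelihood for every hypothesis:
  Frost: 0.37 × 0.07 = 0.0259
  Cato: 0.17 × 0.011 = 0.00187
  Dunn: 0.09 × 0.09 = 0.0081
  Eyre: 0.08 × 0.094 = 0.00752
  Bell: 0.08 × 0.03 = 0.0024
  Arden: 0.21 × 0.226 = 0.04746
Total = 0.09325.
P(Dunn | evidence) = 0.0081 / 0.09325 ≈ 0.087.

0.087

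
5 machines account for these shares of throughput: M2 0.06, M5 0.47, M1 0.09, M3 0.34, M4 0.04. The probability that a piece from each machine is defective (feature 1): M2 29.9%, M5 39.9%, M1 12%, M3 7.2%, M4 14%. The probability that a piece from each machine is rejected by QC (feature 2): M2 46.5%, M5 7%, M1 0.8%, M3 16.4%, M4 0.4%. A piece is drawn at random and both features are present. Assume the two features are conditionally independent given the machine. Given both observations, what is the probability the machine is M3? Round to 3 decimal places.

0.157

Unnormalized posteriors (prior × likelihood):
  M2: 0.06 × 0.299 × 0.465 = 0.0083421
  M5: 0.47 × 0.399 × 0.07 = 0.0131271
  M1: 0.09 × 0.12 × 0.008 = 0.0000864
  M3: 0.34 × 0.072 × 0.164 = 0.00401472
  M4: 0.04 × 0.14 × 0.004 = 0.0000224
Normalizing constant = 0.02559272.
P(M3 | evidence) = 0.00401472 / 0.02559272 ≈ 0.157.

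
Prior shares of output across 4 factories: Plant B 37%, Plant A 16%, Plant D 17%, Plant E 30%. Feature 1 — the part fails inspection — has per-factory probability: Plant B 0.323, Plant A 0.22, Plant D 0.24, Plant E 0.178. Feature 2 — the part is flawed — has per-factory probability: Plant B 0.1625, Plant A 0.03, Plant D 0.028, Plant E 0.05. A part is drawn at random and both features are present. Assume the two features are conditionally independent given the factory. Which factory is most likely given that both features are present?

Compute prior × likelihood for every hypothesis:
  Plant B: 0.37 × 0.323 × 0.1625 = 0.019420375
  Plant A: 0.16 × 0.22 × 0.03 = 0.001056
  Plant D: 0.17 × 0.24 × 0.028 = 0.0011424
  Plant E: 0.3 × 0.178 × 0.05 = 0.00267
Sum = 0.024288775.
Largest term belongs to Plant B, so Plant B is most probable.

Plant B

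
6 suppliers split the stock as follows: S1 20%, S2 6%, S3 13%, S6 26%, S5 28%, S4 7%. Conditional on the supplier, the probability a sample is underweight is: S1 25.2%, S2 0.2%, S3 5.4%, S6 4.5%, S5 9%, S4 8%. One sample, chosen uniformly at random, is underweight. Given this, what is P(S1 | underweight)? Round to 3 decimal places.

Prior × likelihood for each hypothesis:
  S1: 0.2 × 0.252 = 0.0504
  S2: 0.06 × 0.002 = 0.00012
  S3: 0.13 × 0.054 = 0.00702
  S6: 0.26 × 0.045 = 0.0117
  S5: 0.28 × 0.09 = 0.0252
  S4: 0.07 × 0.08 = 0.0056
Normalizing constant = 0.10004.
P(S1 | evidence) = 0.0504 / 0.10004 ≈ 0.504.

0.504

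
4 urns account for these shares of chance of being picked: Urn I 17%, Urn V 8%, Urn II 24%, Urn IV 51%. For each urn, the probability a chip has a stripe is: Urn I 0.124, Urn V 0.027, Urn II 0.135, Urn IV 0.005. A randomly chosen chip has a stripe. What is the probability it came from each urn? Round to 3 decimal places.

Unnormalized posteriors (prior × likelihood):
  Urn I: 0.17 × 0.124 = 0.02108
  Urn V: 0.08 × 0.027 = 0.00216
  Urn II: 0.24 × 0.135 = 0.0324
  Urn IV: 0.51 × 0.005 = 0.00255
Sum = 0.05819.
P(Urn I | striped) = 0.02108/0.05819 ≈ 0.362
P(Urn V | striped) = 0.00216/0.05819 ≈ 0.037
P(Urn II | striped) = 0.0324/0.05819 ≈ 0.557
P(Urn IV | striped) = 0.00255/0.05819 ≈ 0.044
(Check: 0.362+0.037+0.557+0.044 = 1.000.)

Urn I 0.362, Urn V 0.037, Urn II 0.557, Urn IV 0.044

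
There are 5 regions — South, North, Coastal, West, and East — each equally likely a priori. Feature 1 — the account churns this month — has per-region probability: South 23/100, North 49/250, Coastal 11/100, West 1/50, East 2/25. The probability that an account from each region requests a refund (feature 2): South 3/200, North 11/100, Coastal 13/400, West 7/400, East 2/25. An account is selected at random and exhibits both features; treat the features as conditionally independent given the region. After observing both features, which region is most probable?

North

Since the prior is uniform, the posterior is proportional to the likelihood:
  South: 0.23 × 0.015 = 0.00345
  North: 0.196 × 0.11 = 0.02156
  Coastal: 0.11 × 0.0325 = 0.003575
  West: 0.02 × 0.0175 = 0.00035
  East: 0.08 × 0.08 = 0.0064
Normalizing constant = 0.035335.
Largest term belongs to North, so North is most probable.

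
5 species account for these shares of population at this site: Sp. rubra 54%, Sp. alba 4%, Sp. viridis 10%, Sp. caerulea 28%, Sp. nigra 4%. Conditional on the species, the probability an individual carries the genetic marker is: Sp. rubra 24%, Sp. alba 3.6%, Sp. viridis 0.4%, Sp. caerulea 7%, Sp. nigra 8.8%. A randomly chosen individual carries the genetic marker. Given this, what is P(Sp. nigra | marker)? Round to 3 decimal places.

0.023

Prior × likelihood for each hypothesis:
  Sp. rubra: 0.54 × 0.24 = 0.1296
  Sp. alba: 0.04 × 0.036 = 0.00144
  Sp. viridis: 0.1 × 0.004 = 0.0004
  Sp. caerulea: 0.28 × 0.07 = 0.0196
  Sp. nigra: 0.04 × 0.088 = 0.00352
Sum = 0.15456.
P(Sp. nigra | evidence) = 0.00352 / 0.15456 ≈ 0.023.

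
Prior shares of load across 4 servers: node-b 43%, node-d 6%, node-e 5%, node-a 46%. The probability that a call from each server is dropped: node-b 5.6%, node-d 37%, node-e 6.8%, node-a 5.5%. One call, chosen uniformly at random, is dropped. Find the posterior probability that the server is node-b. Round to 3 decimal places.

0.321

Unnormalized posteriors (prior × likelihood):
  node-b: 0.43 × 0.056 = 0.02408
  node-d: 0.06 × 0.37 = 0.0222
  node-e: 0.05 × 0.068 = 0.0034
  node-a: 0.46 × 0.055 = 0.0253
Total = 0.07498.
P(node-b | evidence) = 0.02408 / 0.07498 ≈ 0.321.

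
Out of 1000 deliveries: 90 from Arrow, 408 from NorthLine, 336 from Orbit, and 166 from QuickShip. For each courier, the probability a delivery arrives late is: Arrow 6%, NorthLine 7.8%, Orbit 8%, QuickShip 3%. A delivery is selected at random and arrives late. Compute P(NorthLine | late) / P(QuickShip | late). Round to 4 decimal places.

6.3904

Prior × likelihood for each hypothesis:
  Arrow: 0.09 × 0.06 = 0.0054
  NorthLine: 0.408 × 0.078 = 0.031824
  Orbit: 0.336 × 0.08 = 0.02688
  QuickShip: 0.166 × 0.03 = 0.00498
Sum = 0.069084.
The ratio is 0.031824 / 0.00498 (the normalizer cancels) = 6.3904.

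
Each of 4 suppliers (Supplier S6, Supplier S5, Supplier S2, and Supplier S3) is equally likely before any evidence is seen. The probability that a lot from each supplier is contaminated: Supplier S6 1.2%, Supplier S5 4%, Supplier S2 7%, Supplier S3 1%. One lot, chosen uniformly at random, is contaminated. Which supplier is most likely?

With a uniform prior (1/4 each), posterior ∝ likelihood:
  Supplier S6: 0.012
  Supplier S5: 0.04
  Supplier S2: 0.07
  Supplier S3: 0.01
Sum = 0.132.
Largest term belongs to Supplier S2, so Supplier S2 is most probable.

Supplier S2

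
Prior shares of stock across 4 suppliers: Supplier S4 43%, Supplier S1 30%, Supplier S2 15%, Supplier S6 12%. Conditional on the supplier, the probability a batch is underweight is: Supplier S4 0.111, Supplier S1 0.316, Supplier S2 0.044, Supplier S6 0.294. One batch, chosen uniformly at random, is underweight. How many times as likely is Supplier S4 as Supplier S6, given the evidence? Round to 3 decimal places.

1.353

Prior × likelihood for each hypothesis:
  Supplier S4: 0.43 × 0.111 = 0.04773
  Supplier S1: 0.3 × 0.316 = 0.0948
  Supplier S2: 0.15 × 0.044 = 0.0066
  Supplier S6: 0.12 × 0.294 = 0.03528
Normalizing constant = 0.18441.
The ratio is 0.04773 / 0.03528 (the normalizer cancels) = 1.353.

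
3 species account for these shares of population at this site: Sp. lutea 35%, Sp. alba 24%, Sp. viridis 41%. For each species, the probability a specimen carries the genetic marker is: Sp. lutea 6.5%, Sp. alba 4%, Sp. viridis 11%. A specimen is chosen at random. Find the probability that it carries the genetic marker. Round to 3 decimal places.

0.077

Prior × likelihood for each hypothesis:
  Sp. lutea: 0.35 × 0.065 = 0.02275
  Sp. alba: 0.24 × 0.04 = 0.0096
  Sp. viridis: 0.41 × 0.11 = 0.0451
P(marker) = 0.02275 + 0.0096 + 0.0451 = 0.07745 → 0.077.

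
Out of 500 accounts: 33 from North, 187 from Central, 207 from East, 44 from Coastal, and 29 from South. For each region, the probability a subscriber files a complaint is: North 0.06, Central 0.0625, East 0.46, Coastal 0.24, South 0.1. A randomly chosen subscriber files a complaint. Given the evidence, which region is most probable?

Unnormalized posteriors (prior × likelihood):
  North: 0.066 × 0.06 = 0.00396
  Central: 0.374 × 0.0625 = 0.023375
  East: 0.414 × 0.46 = 0.19044
  Coastal: 0.088 × 0.24 = 0.02112
  South: 0.058 × 0.1 = 0.0058
Sum = 0.244695.
Largest term belongs to East, so East is most probable.

East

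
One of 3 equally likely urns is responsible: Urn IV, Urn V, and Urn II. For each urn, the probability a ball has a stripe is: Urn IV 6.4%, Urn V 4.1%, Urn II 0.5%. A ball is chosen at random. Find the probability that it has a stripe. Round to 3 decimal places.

0.037

Since the prior is uniform, the posterior is proportional to the likelihood:
  Urn IV: 0.064
  Urn V: 0.041
  Urn II: 0.005
P(striped) = (1/3) × (0.064 + 0.041 + 0.005) = 0.11/3 ≈ 0.037.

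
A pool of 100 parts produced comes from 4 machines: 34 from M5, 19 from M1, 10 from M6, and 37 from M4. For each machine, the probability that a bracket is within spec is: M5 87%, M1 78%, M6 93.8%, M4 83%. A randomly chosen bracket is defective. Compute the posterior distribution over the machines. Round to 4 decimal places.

Taking complements, P(defective | each) = M5 0.13, M1 0.22, M6 0.062, M4 0.17.
Compute prior × likelihood for every hypothesis:
  M5: 0.34 × 0.13 = 0.0442
  M1: 0.19 × 0.22 = 0.0418
  M6: 0.1 × 0.062 = 0.0062
  M4: 0.37 × 0.17 = 0.0629
Total = 0.1551.
P(M5 | defective) = 0.0442/0.1551 ≈ 0.2850
P(M1 | defective) = 0.0418/0.1551 ≈ 0.2695
P(M6 | defective) = 0.0062/0.1551 ≈ 0.0400
P(M4 | defective) = 0.0629/0.1551 ≈ 0.4055

M5 0.2850, M1 0.2695, M6 0.0400, M4 0.4055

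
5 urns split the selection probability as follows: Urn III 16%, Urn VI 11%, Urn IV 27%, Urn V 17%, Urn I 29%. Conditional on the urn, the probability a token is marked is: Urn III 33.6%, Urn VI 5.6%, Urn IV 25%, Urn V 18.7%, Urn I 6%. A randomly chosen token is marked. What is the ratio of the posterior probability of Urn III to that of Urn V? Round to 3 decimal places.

Compute prior × likelihood for every hypothesis:
  Urn III: 0.16 × 0.336 = 0.05376
  Urn VI: 0.11 × 0.056 = 0.00616
  Urn IV: 0.27 × 0.25 = 0.0675
  Urn V: 0.17 × 0.187 = 0.03179
  Urn I: 0.29 × 0.06 = 0.0174
Normalizing constant = 0.17661.
The ratio is 0.05376 / 0.03179 (the normalizer cancels) = 1.691.

1.691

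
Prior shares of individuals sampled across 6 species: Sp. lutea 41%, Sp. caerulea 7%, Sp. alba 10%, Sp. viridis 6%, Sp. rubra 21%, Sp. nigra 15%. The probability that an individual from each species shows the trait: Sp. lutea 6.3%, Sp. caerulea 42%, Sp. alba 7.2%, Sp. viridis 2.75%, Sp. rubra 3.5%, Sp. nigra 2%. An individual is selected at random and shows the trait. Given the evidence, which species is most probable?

Sp. caerulea

By Bayes' rule, posterior ∝ prior × likelihood:
  Sp. lutea: 0.41 × 0.063 = 0.02583
  Sp. caerulea: 0.07 × 0.42 = 0.0294
  Sp. alba: 0.1 × 0.072 = 0.0072
  Sp. viridis: 0.06 × 0.0275 = 0.00165
  Sp. rubra: 0.21 × 0.035 = 0.00735
  Sp. nigra: 0.15 × 0.02 = 0.003
Sum = 0.07443.
Largest term belongs to Sp. caerulea, so Sp. caerulea is most probable.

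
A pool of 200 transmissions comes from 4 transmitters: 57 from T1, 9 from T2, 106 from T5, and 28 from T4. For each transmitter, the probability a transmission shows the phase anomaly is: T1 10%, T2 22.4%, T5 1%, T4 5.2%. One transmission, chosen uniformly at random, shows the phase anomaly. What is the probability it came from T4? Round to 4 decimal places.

Compute prior × likelihood for every hypothesis:
  T1: 0.285 × 0.1 = 0.0285
  T2: 0.045 × 0.224 = 0.01008
  T5: 0.53 × 0.01 = 0.0053
  T4: 0.14 × 0.052 = 0.00728
Total = 0.05116.
P(T4 | evidence) = 0.00728 / 0.05116 ≈ 0.1423.

0.1423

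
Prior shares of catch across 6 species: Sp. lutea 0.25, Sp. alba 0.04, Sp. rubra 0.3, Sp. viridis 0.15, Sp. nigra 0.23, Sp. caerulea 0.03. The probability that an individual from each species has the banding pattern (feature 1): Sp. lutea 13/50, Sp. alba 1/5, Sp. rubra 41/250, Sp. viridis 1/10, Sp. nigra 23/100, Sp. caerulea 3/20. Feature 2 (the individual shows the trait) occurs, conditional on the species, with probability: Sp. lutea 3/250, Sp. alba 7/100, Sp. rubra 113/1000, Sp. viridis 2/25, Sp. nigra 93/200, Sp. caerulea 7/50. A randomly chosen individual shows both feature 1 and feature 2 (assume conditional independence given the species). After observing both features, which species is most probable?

Sp. nigra

Prior × likelihood for each hypothesis:
  Sp. lutea: 0.25 × 0.26 × 0.012 = 0.00078
  Sp. alba: 0.04 × 0.2 × 0.07 = 0.00056
  Sp. rubra: 0.3 × 0.164 × 0.113 = 0.0055596
  Sp. viridis: 0.15 × 0.1 × 0.08 = 0.0012
  Sp. nigra: 0.23 × 0.23 × 0.465 = 0.0245985
  Sp. caerulea: 0.03 × 0.15 × 0.14 = 0.00063
Total = 0.0333281.
Largest term belongs to Sp. nigra, so Sp. nigra is most probable.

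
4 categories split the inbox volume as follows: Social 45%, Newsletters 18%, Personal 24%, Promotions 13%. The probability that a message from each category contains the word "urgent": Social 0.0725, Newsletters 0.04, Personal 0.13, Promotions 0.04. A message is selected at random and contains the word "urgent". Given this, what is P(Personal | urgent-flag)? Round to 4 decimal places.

Unnormalized posteriors (prior × likelihood):
  Social: 0.45 × 0.0725 = 0.032625
  Newsletters: 0.18 × 0.04 = 0.0072
  Personal: 0.24 × 0.13 = 0.0312
  Promotions: 0.13 × 0.04 = 0.0052
Total = 0.076225.
P(Personal | evidence) = 0.0312 / 0.076225 ≈ 0.4093.

0.4093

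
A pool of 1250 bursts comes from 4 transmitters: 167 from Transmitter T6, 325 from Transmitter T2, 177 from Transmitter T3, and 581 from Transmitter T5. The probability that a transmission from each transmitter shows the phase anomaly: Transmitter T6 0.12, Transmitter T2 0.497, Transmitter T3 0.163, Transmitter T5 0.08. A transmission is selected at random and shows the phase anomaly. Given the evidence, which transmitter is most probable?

Transmitter T2

Prior × likelihood for each hypothesis:
  Transmitter T6: 0.1336 × 0.12 = 0.016032
  Transmitter T2: 0.26 × 0.497 = 0.12922
  Transmitter T3: 0.1416 × 0.163 = 0.0230808
  Transmitter T5: 0.4648 × 0.08 = 0.037184
Normalizing constant = 0.2055168.
Largest term belongs to Transmitter T2, so Transmitter T2 is most probable.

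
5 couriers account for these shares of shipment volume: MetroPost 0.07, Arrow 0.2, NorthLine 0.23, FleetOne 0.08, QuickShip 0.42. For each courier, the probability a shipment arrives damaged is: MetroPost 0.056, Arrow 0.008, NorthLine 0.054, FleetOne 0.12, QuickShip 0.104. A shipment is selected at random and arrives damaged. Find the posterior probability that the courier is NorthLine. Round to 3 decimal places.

By Bayes' rule, posterior ∝ prior × likelihood:
  MetroPost: 0.07 × 0.056 = 0.00392
  Arrow: 0.2 × 0.008 = 0.0016
  NorthLine: 0.23 × 0.054 = 0.01242
  FleetOne: 0.08 × 0.12 = 0.0096
  QuickShip: 0.42 × 0.104 = 0.04368
Sum = 0.07122.
P(NorthLine | evidence) = 0.01242 / 0.07122 ≈ 0.174.

0.174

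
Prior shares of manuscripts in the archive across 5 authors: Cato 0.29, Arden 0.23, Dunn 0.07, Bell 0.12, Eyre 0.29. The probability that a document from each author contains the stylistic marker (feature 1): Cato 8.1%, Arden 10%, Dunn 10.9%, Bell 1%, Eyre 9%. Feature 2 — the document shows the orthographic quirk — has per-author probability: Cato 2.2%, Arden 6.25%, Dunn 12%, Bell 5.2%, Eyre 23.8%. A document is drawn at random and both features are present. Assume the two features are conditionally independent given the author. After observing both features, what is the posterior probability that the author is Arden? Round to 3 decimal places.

0.157

Compute prior × likelihood for every hypothesis:
  Cato: 0.29 × 0.081 × 0.022 = 0.00051678
  Arden: 0.23 × 0.1 × 0.0625 = 0.0014375
  Dunn: 0.07 × 0.109 × 0.12 = 0.0009156
  Bell: 0.12 × 0.01 × 0.052 = 0.0000624
  Eyre: 0.29 × 0.09 × 0.238 = 0.0062118
Total = 0.00914408.
P(Arden | evidence) = 0.0014375 / 0.00914408 ≈ 0.157.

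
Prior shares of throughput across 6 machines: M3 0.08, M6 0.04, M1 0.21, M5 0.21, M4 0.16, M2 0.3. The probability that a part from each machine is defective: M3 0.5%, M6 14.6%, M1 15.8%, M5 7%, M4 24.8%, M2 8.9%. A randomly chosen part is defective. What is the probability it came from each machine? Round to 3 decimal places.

M3 0.003, M6 0.048, M1 0.275, M5 0.122, M4 0.329, M2 0.222

Prior × likelihood for each hypothesis:
  M3: 0.08 × 0.005 = 0.0004
  M6: 0.04 × 0.146 = 0.00584
  M1: 0.21 × 0.158 = 0.03318
  M5: 0.21 × 0.07 = 0.0147
  M4: 0.16 × 0.248 = 0.03968
  M2: 0.3 × 0.089 = 0.0267
Sum = 0.1205.
P(M3 | defective) = 0.0004/0.1205 ≈ 0.003
P(M6 | defective) = 0.00584/0.1205 ≈ 0.048
P(M1 | defective) = 0.03318/0.1205 ≈ 0.275
P(M5 | defective) = 0.0147/0.1205 ≈ 0.122
P(M4 | defective) = 0.03968/0.1205 ≈ 0.329
P(M2 | defective) = 0.0267/0.1205 ≈ 0.222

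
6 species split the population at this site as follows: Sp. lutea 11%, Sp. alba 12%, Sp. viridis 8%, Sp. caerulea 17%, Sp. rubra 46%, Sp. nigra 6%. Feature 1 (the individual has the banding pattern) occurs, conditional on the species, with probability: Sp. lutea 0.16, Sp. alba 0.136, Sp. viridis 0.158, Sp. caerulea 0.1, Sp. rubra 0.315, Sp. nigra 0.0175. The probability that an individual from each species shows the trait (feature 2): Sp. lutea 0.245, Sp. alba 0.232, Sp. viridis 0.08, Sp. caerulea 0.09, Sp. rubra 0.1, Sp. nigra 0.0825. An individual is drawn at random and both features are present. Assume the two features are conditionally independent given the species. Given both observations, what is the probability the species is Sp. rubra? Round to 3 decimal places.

By Bayes' rule, posterior ∝ prior × likelihood:
  Sp. lutea: 0.11 × 0.16 × 0.245 = 0.004312
  Sp. alba: 0.12 × 0.136 × 0.232 = 0.00378624
  Sp. viridis: 0.08 × 0.158 × 0.08 = 0.0010112
  Sp. caerulea: 0.17 × 0.1 × 0.09 = 0.00153
  Sp. rubra: 0.46 × 0.315 × 0.1 = 0.01449
  Sp. nigra: 0.06 × 0.0175 × 0.0825 = 0.000086625
Sum = 0.025216065.
P(Sp. rubra | evidence) = 0.01449 / 0.025216065 ≈ 0.575.

0.575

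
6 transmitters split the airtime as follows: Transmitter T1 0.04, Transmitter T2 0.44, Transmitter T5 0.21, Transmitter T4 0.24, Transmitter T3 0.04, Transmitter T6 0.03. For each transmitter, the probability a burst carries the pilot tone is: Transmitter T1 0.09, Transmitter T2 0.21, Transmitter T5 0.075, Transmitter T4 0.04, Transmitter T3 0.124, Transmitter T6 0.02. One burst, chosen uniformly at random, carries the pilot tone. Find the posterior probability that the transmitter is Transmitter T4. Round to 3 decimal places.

0.076

Prior × likelihood for each hypothesis:
  Transmitter T1: 0.04 × 0.09 = 0.0036
  Transmitter T2: 0.44 × 0.21 = 0.0924
  Transmitter T5: 0.21 × 0.075 = 0.01575
  Transmitter T4: 0.24 × 0.04 = 0.0096
  Transmitter T3: 0.04 × 0.124 = 0.00496
  Transmitter T6: 0.03 × 0.02 = 0.0006
Sum = 0.12691.
P(Transmitter T4 | evidence) = 0.0096 / 0.12691 ≈ 0.076.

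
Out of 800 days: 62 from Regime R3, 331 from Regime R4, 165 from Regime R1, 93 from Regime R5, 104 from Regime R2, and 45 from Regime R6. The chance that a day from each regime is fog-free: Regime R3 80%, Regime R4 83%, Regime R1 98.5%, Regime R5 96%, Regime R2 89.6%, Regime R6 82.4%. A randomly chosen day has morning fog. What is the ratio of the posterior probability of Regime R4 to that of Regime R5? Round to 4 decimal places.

Taking complements, P(fog | each) = Regime R3 0.2, Regime R4 0.17, Regime R1 0.015, Regime R5 0.04, Regime R2 0.104, Regime R6 0.176.
Unnormalized posteriors (prior × likelihood):
  Regime R3: 0.0775 × 0.2 = 0.0155
  Regime R4: 0.41375 × 0.17 = 0.0703375
  Regime R1: 0.20625 × 0.015 = 0.00309375
  Regime R5: 0.11625 × 0.04 = 0.00465
  Regime R2: 0.13 × 0.104 = 0.01352
  Regime R6: 0.05625 × 0.176 = 0.0099
Total = 0.11700125.
The ratio is 0.0703375 / 0.00465 (the normalizer cancels) = 15.1263.

15.1263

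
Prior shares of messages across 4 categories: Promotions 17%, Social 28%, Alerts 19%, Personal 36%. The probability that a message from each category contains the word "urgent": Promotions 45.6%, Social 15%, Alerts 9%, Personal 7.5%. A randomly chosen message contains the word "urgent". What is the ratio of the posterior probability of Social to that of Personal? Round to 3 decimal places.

1.556

By Bayes' rule, posterior ∝ prior × likelihood:
  Promotions: 0.17 × 0.456 = 0.07752
  Social: 0.28 × 0.15 = 0.042
  Alerts: 0.19 × 0.09 = 0.0171
  Personal: 0.36 × 0.075 = 0.027
Normalizing constant = 0.16362.
The ratio is 0.042 / 0.027 (the normalizer cancels) = 1.556.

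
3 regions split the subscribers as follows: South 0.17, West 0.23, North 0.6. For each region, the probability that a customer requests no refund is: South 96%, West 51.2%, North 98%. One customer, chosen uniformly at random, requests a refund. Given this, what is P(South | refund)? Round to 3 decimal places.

Taking complements, P(refund | each) = South 0.04, West 0.488, North 0.02.
Compute prior × likelihood for every hypothesis:
  South: 0.17 × 0.04 = 0.0068
  West: 0.23 × 0.488 = 0.11224
  North: 0.6 × 0.02 = 0.012
Sum = 0.13104.
P(South | evidence) = 0.0068 / 0.13104 ≈ 0.052.

0.052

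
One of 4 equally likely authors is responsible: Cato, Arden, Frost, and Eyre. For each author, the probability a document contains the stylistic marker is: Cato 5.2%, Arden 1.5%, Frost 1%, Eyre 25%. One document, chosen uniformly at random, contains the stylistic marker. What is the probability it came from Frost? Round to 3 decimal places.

Since the prior is uniform, the posterior is proportional to the likelihood:
  Cato: 0.052
  Arden: 0.015
  Frost: 0.01
  Eyre: 0.25
Total = 0.327.
P(Frost | evidence) = 0.01 / 0.327 ≈ 0.031.

0.031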